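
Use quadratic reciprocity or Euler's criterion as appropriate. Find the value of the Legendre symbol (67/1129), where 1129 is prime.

Reciprocity: 67 ≡ 3 and 1129 ≡ 1 (mod 4), so (67/1129) = +(1129/67).
Reduce top mod 67: now compute (57/67).
Reciprocity: 57 ≡ 1 and 67 ≡ 3 (mod 4), so (57/67) = +(67/57).
Reduce top mod 57: now compute (10/57).
Pull out 2: since 57 ≡ 1 (mod 8), (2/57) = +1.
Reciprocity: 5 ≡ 1 and 57 ≡ 1 (mod 4), so (5/57) = +(57/5).
Reduce top mod 5: now compute (2/5).
Pull out 2: since 5 ≡ 5 (mod 8), (2/5) = -1.
Reached (1/5) = 1. Collecting the sign flips along the way, the symbol is -1.

-1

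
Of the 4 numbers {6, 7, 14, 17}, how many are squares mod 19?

(6/19) = +1 → QR.
(7/19) = +1 → QR.
(14/19) = -1 → non-residue.
(17/19) = +1 → QR.
Total quadratic residues among the 4: 3.

3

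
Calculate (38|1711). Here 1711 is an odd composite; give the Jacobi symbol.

Pull out 2: since 1711 ≡ 7 (mod 8), (2/1711) = +1.
Reciprocity: 19 ≡ 3 and 1711 ≡ 3 (mod 4), so (19/1711) = −(1711/19).
Reduce top mod 19: now compute (1/19).
Reached (1/19) = 1. Collecting the sign flips along the way, the symbol is -1.

-1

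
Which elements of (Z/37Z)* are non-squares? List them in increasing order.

Square k = 1,…,18 (k and 37−k give the same square):
1²=1, 2²=4, 3²=9, 4²=16, 5²=25, 6²=36, 7²≡12, 8²≡27, 9²≡7, 10²≡26, 11²≡10, 12²≡33, 13²≡21, 14²≡11, 15²≡3, 16²≡34, 17²≡30, 18²≡28 (mod 37).
The residues are {1, 3, 4, 7, 9, 10, 11, 12, 16, 21, 25, 26, 27, 28, 30, 33, 34, 36}; the non-residues are the remaining 18 nonzero classes.

2, 5, 6, 8, 13, 14, 15, 17, 18, 19, 20, 22, 23, 24, 29, 31, 32, 35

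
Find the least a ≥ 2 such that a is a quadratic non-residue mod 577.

5

(2/577) = +1, so 2 is a residue.
(3/577) = +1, so 3 is a residue.
(4/577) = +1, so 4 is a residue.
(5/577) = −1, so 5 is the smallest positive non-residue mod 577.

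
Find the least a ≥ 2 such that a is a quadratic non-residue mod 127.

(2/127) = +1, so 2 is a residue.
(3/127) = −1, so 3 is the smallest positive non-residue mod 127.

3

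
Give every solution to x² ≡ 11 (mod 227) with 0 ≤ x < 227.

40, 187

Since 227 ≡ 3 (mod 4), a square root of 11 is 11^((227+1)/4) = 11^57 mod 227.
Repeated squaring: 11^2≡121, 11^4≡113, 11^8≡57, 11^16≡71, 11^32≡47 (mod 227).
11^57 = 11^(32+16+8+1) ≡ 40 (mod 227).
Check: 40² = 1600 ≡ 11 (mod 227). The two roots are 40 and 187.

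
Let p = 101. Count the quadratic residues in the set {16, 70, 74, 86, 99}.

2

(16/101) = +1 → QR.
(70/101) = +1 → QR.
(74/101) = -1 → non-residue.
(86/101) = -1 → non-residue.
(99/101) = -1 → non-residue.
Total quadratic residues among the 5: 2.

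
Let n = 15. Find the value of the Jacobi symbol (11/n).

-1

Reciprocity: 11 ≡ 3 and 15 ≡ 3 (mod 4), so (11/15) = −(15/11).
Reduce top mod 11: now compute (4/11).
Pull out 2^2: since 11 ≡ 3 (mod 8), (2/11) = -1, so (2/11)^2 = +1.
Reached (1/11) = 1. Collecting the sign flips along the way, the symbol is -1.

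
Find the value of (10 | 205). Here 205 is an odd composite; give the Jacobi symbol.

0

Pull out 2: since 205 ≡ 5 (mod 8), (2/205) = -1.
Reciprocity: 5 ≡ 1 and 205 ≡ 1 (mod 4), so (5/205) = +(205/5).
Reduce top mod 5: now compute (0/5).
Top reduces to 0: gcd > 1, so the symbol is 0.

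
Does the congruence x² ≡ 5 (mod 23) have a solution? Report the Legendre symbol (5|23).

Reciprocity: 5 ≡ 1 and 23 ≡ 3 (mod 4), so (5/23) = +(23/5).
Reduce top mod 5: now compute (3/5).
Reciprocity: 3 ≡ 3 and 5 ≡ 1 (mod 4), so (3/5) = +(5/3).
Reduce top mod 3: now compute (2/3).
Pull out 2: since 3 ≡ 3 (mod 8), (2/3) = -1.
Reached (1/3) = 1. Collecting the sign flips along the way, the symbol is -1.

-1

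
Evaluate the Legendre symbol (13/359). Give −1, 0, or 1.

-1

Reciprocity: 13 ≡ 1 and 359 ≡ 3 (mod 4), so (13/359) = +(359/13).
Reduce top mod 13: now compute (8/13).
Pull out 2^3: since 13 ≡ 5 (mod 8), (2/13) = -1, so (2/13)^3 = -1.
Reached (1/13) = 1. Collecting the sign flips along the way, the symbol is -1.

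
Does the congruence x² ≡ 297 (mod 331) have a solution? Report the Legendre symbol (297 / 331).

Reciprocity: 297 ≡ 1 and 331 ≡ 3 (mod 4), so (297/331) = +(331/297).
Reduce top mod 297: now compute (34/297).
Pull out 2: since 297 ≡ 1 (mod 8), (2/297) = +1.
Reciprocity: 17 ≡ 1 and 297 ≡ 1 (mod 4), so (17/297) = +(297/17).
Reduce top mod 17: now compute (8/17).
Pull out 2^3: since 17 ≡ 1 (mod 8), (2/17) = +1, so (2/17)^3 = +1.
Reached (1/17) = 1. Collecting the sign flips along the way, the symbol is +1.

1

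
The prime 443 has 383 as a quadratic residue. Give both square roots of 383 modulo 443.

205, 238

Since 443 ≡ 3 (mod 4), a square root of 383 is 383^((443+1)/4) = 383^111 mod 443.
Repeated squaring: 383^2≡56, 383^4≡35, 383^8≡339, 383^16≡184, 383^32≡188, 383^64≡347 (mod 443).
383^111 = 383^(64+32+8+4+2+1) ≡ 238 (mod 443).
Check: 238² = 56644 ≡ 383 (mod 443). The two roots are 205 and 238.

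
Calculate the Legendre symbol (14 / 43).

Euler's criterion: (14/43) ≡ 14^21 (mod 43).
14^2 ≡ 24 (mod 43)
14^4 ≡ 17 (mod 43)
14^8 ≡ 31 (mod 43)
14^16 ≡ 15 (mod 43)
14^21 = 14^(16+4+1) ≡ 1 (mod 43).
Result is 1, so (14/43) = 1.

1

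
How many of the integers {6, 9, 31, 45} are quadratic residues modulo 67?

2

(6/67) = +1 → QR.
(9/67) = +1 → QR.
(31/67) = -1 → non-residue.
(45/67) = -1 → non-residue.
Total quadratic residues among the 4: 2.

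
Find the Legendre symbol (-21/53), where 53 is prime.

-1

First reduce: -21 ≡ 32 (mod 53).
Pull out 2^5: since 53 ≡ 5 (mod 8), (2/53) = -1, so (2/53)^5 = -1.
Reached (1/53) = 1. Collecting the sign flips along the way, the symbol is -1.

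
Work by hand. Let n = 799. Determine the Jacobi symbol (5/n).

Reciprocity: 5 ≡ 1 and 799 ≡ 3 (mod 4), so (5/799) = +(799/5).
Reduce top mod 5: now compute (4/5).
Pull out 2^2: since 5 ≡ 5 (mod 8), (2/5) = -1, so (2/5)^2 = +1.
Reached (1/5) = 1. Collecting the sign flips along the way, the symbol is +1.

1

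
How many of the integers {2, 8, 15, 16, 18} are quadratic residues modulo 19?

(2/19) = -1 → non-residue.
(8/19) = -1 → non-residue.
(15/19) = -1 → non-residue.
(16/19) = +1 → QR.
(18/19) = -1 → non-residue.
Total quadratic residues among the 5: 1.

1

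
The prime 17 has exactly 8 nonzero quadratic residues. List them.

Square k = 1,…,8 (k and 17−k give the same square):
1²=1, 2²=4, 3²=9, 4²=16, 5²≡8, 6²≡2, 7²≡15, 8²≡13 (mod 17).
So the quadratic residues mod 17 are {1, 2, 4, 8, 9, 13, 15, 16}.

1 2 4 8 9 13 15 16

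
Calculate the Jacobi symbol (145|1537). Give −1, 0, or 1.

Reciprocity: 145 ≡ 1 and 1537 ≡ 1 (mod 4), so (145/1537) = +(1537/145).
Reduce top mod 145: now compute (87/145).
Reciprocity: 87 ≡ 3 and 145 ≡ 1 (mod 4), so (87/145) = +(145/87).
Reduce top mod 87: now compute (58/87).
Pull out 2: since 87 ≡ 7 (mod 8), (2/87) = +1.
Reciprocity: 29 ≡ 1 and 87 ≡ 3 (mod 4), so (29/87) = +(87/29).
Reduce top mod 29: now compute (0/29).
Top reduces to 0: gcd > 1, so the symbol is 0.

0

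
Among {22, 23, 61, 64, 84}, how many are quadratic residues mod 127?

(22/127) = +1 → QR.
(23/127) = -1 → non-residue.
(61/127) = +1 → QR.
(64/127) = +1 → QR.
(84/127) = +1 → QR.
Total quadratic residues among the 5: 4.

4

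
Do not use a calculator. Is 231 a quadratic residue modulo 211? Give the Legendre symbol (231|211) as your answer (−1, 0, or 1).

1

First reduce: 231 ≡ 20 (mod 211).
Pull out 2^2: since 211 ≡ 3 (mod 8), (2/211) = -1, so (2/211)^2 = +1.
Reciprocity: 5 ≡ 1 and 211 ≡ 3 (mod 4), so (5/211) = +(211/5).
Reduce top mod 5: now compute (1/5).
Reached (1/5) = 1. Collecting the sign flips along the way, the symbol is +1.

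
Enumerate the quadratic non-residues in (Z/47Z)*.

5, 10, 11, 13, 15, 19, 20, 22, 23, 26, 29, 30, 31, 33, 35, 38, 39, 40, 41, 43, 44, 45, 46

Square k = 1,…,23 (k and 47−k give the same square):
1²=1, 2²=4, 3²=9, 4²=16, 5²=25, 6²=36, 7²≡2, 8²≡17, 9²≡34, 10²≡6, 11²≡27, 12²≡3, 13²≡28, 14²≡8, 15²≡37, 16²≡21, 17²≡7, 18²≡42, 19²≡32, 20²≡24, 21²≡18, 22²≡14, 23²≡12 (mod 47).
The residues are {1, 2, 3, 4, 6, 7, 8, 9, 12, 14, 16, 17, 18, 21, 24, 25, 27, 28, 32, 34, 36, 37, 42}; the non-residues are the remaining 23 nonzero classes.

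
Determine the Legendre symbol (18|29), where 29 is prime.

-1

Pull out 2: since 29 ≡ 5 (mod 8), (2/29) = -1.
Reciprocity: 9 ≡ 1 and 29 ≡ 1 (mod 4), so (9/29) = +(29/9).
Reduce top mod 9: now compute (2/9).
Pull out 2: since 9 ≡ 1 (mod 8), (2/9) = +1.
Reached (1/9) = 1. Collecting the sign flips along the way, the symbol is -1.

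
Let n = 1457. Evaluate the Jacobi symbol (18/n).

1

Pull out 2: since 1457 ≡ 1 (mod 8), (2/1457) = +1.
Reciprocity: 9 ≡ 1 and 1457 ≡ 1 (mod 4), so (9/1457) = +(1457/9).
Reduce top mod 9: now compute (8/9).
Pull out 2^3: since 9 ≡ 1 (mod 8), (2/9) = +1, so (2/9)^3 = +1.
Reached (1/9) = 1. Collecting the sign flips along the way, the symbol is +1.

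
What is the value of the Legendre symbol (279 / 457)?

-1

Reciprocity: 279 ≡ 3 and 457 ≡ 1 (mod 4), so (279/457) = +(457/279).
Reduce top mod 279: now compute (178/279).
Pull out 2: since 279 ≡ 7 (mod 8), (2/279) = +1.
Reciprocity: 89 ≡ 1 and 279 ≡ 3 (mod 4), so (89/279) = +(279/89).
Reduce top mod 89: now compute (12/89).
Pull out 2^2: since 89 ≡ 1 (mod 8), (2/89) = +1, so (2/89)^2 = +1.
Reciprocity: 3 ≡ 3 and 89 ≡ 1 (mod 4), so (3/89) = +(89/3).
Reduce top mod 3: now compute (2/3).
Pull out 2: since 3 ≡ 3 (mod 8), (2/3) = -1.
Reached (1/3) = 1. Collecting the sign flips along the way, the symbol is -1.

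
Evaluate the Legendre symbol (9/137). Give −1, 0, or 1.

Euler's criterion: (9/137) ≡ 9^68 (mod 137).
9^2 ≡ 81 (mod 137)
9^4 ≡ 122 (mod 137)
9^8 ≡ 88 (mod 137)
9^16 ≡ 72 (mod 137)
9^32 ≡ 115 (mod 137)
9^64 ≡ 73 (mod 137)
9^68 = 9^(64+4) ≡ 1 (mod 137).
Result is 1, so (9/137) = 1.

1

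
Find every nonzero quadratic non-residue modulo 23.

Square k = 1,…,11 (k and 23−k give the same square):
1²=1, 2²=4, 3²=9, 4²=16, 5²≡2, 6²≡13, 7²≡3, 8²≡18, 9²≡12, 10²≡8, 11²≡6 (mod 23).
The residues are {1, 2, 3, 4, 6, 8, 9, 12, 13, 16, 18}; the non-residues are the remaining 11 nonzero classes.

5,7,10,11,14,15,17,19,20,21,22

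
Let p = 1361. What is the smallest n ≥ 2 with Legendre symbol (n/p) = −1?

(2/1361) = +1, so 2 is a residue.
(3/1361) = −1, so 3 is the smallest positive non-residue mod 1361.

3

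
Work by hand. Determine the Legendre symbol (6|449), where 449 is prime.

Euler's criterion: (6/449) ≡ 6^224 (mod 449).
6^2 ≡ 36 (mod 449)
6^4 ≡ 398 (mod 449)
6^8 ≡ 356 (mod 449)
6^16 ≡ 118 (mod 449)
6^32 ≡ 5 (mod 449)
6^64 ≡ 25 (mod 449)
6^128 ≡ 176 (mod 449)
6^224 = 6^(128+64+32) ≡ 448 (mod 449).
Result is 448 ≡ −1, so (6/449) = −1.

-1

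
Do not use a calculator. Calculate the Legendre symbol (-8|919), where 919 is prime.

-1

Euler's criterion: (-8/919) ≡ 911^459 (mod 919).
911^2 ≡ 64 (mod 919)
911^4 ≡ 420 (mod 919)
911^8 ≡ 871 (mod 919)
911^16 ≡ 466 (mod 919)
911^32 ≡ 272 (mod 919)
911^64 ≡ 464 (mod 919)
911^128 ≡ 250 (mod 919)
911^256 ≡ 8 (mod 919)
911^459 = 911^(256+128+64+8+2+1) ≡ 918 (mod 919).
Result is 918 ≡ −1, so (-8/919) = −1.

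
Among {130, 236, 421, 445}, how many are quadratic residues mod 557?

2

(130/557) = -1 → non-residue.
(236/557) = +1 → QR.
(421/557) = -1 → non-residue.
(445/557) = +1 → QR.
Total quadratic residues among the 4: 2.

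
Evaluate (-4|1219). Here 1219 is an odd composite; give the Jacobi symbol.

-1

First reduce: -4 ≡ 1215 (mod 1219).
Reciprocity: 1215 ≡ 3 and 1219 ≡ 3 (mod 4), so (1215/1219) = −(1219/1215).
Reduce top mod 1215: now compute (4/1215).
Pull out 2^2: since 1215 ≡ 7 (mod 8), (2/1215) = +1, so (2/1215)^2 = +1.
Reached (1/1215) = 1. Collecting the sign flips along the way, the symbol is -1.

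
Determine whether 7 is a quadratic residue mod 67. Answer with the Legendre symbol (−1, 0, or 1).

Euler's criterion: (7/67) ≡ 7^33 (mod 67).
7^2 ≡ 49 (mod 67)
7^4 ≡ 56 (mod 67)
7^8 ≡ 54 (mod 67)
7^16 ≡ 35 (mod 67)
7^32 ≡ 19 (mod 67)
7^33 = 7^(32+1) ≡ 66 (mod 67).
Result is 66 ≡ −1, so (7/67) = −1.

-1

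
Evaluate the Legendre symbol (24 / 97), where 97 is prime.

1

Pull out 2^3: since 97 ≡ 1 (mod 8), (2/97) = +1, so (2/97)^3 = +1.
Reciprocity: 3 ≡ 3 and 97 ≡ 1 (mod 4), so (3/97) = +(97/3).
Reduce top mod 3: now compute (1/3).
Reached (1/3) = 1. Collecting the sign flips along the way, the symbol is +1.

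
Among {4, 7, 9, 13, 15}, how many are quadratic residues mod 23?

(4/23) = +1 → QR.
(7/23) = -1 → non-residue.
(9/23) = +1 → QR.
(13/23) = +1 → QR.
(15/23) = -1 → non-residue.
Total quadratic residues among the 5: 3.

3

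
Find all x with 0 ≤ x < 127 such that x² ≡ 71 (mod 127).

Since 127 ≡ 3 (mod 4), a square root of 71 is 71^((127+1)/4) = 71^32 mod 127.
Repeated squaring: 71^2≡88, 71^4≡124, 71^8≡9, 71^16≡81, 71^32≡84 (mod 127).
71^32 = 71^(32) ≡ 84 (mod 127).
Check: 84² = 7056 ≡ 71 (mod 127). The two roots are 43 and 84.

43, 84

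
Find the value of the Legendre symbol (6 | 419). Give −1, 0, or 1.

Pull out 2: since 419 ≡ 3 (mod 8), (2/419) = -1.
Reciprocity: 3 ≡ 3 and 419 ≡ 3 (mod 4), so (3/419) = −(419/3).
Reduce top mod 3: now compute (2/3).
Pull out 2: since 3 ≡ 3 (mod 8), (2/3) = -1.
Reached (1/3) = 1. Collecting the sign flips along the way, the symbol is -1.

-1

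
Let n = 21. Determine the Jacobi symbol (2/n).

-1

Pull out 2: since 21 ≡ 5 (mod 8), (2/21) = -1.
Reached (1/21) = 1. Collecting the sign flips along the way, the symbol is -1.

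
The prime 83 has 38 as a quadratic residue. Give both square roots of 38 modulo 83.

11, 72

Since 83 ≡ 3 (mod 4), a square root of 38 is 38^((83+1)/4) = 38^21 mod 83.
Repeated squaring: 38^2≡33, 38^4≡10, 38^8≡17, 38^16≡40 (mod 83).
38^21 = 38^(16+4+1) ≡ 11 (mod 83).
Check: 11² = 121 ≡ 38 (mod 83). The two roots are 11 and 72.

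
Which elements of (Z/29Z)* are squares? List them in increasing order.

1, 4, 5, 6, 7, 9, 13, 16, 20, 22, 23, 24, 25, 28

Square k = 1,…,14 (k and 29−k give the same square):
1²=1, 2²=4, 3²=9, 4²=16, 5²=25, 6²≡7, 7²≡20, 8²≡6, 9²≡23, 10²≡13, 11²≡5, 12²≡28, 13²≡24, 14²≡22 (mod 29).
So the quadratic residues mod 29 are {1, 4, 5, 6, 7, 9, 13, 16, 20, 22, 23, 24, 25, 28}.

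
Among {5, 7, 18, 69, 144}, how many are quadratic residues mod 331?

3

(5/331) = +1 → QR.
(7/331) = -1 → non-residue.
(18/331) = -1 → non-residue.
(69/331) = +1 → QR.
(144/331) = +1 → QR.
Total quadratic residues among the 5: 3.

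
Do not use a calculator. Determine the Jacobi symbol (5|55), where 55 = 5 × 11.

Reciprocity: 5 ≡ 1 and 55 ≡ 3 (mod 4), so (5/55) = +(55/5).
Reduce top mod 5: now compute (0/5).
Top reduces to 0: gcd > 1, so the symbol is 0.

0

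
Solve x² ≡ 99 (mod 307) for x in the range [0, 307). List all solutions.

75, 232

Since 307 ≡ 3 (mod 4), a square root of 99 is 99^((307+1)/4) = 99^77 mod 307.
Repeated squaring: 99^2≡284, 99^4≡222, 99^8≡164, 99^16≡187, 99^32≡278, 99^64≡227 (mod 307).
99^77 = 99^(64+8+4+1) ≡ 232 (mod 307).
Check: 232² = 53824 ≡ 99 (mod 307). The two roots are 75 and 232.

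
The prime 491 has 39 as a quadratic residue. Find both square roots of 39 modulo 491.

192, 299

Since 491 ≡ 3 (mod 4), a square root of 39 is 39^((491+1)/4) = 39^123 mod 491.
Repeated squaring: 39^2≡48, 39^4≡340, 39^8≡215, 39^16≡71, 39^32≡131, 39^64≡467 (mod 491).
39^123 = 39^(64+32+16+8+2+1) ≡ 192 (mod 491).
Check: 192² = 36864 ≡ 39 (mod 491). The two roots are 192 and 299.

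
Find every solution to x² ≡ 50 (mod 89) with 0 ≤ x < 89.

89 ≡ 1 (mod 4), so we find a root by search.
Trying successive values, 36² = 1296 ≡ 50 (mod 89). The other root is 89 − 36 = 53.

36, 53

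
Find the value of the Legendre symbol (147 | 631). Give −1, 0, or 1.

Reciprocity: 147 ≡ 3 and 631 ≡ 3 (mod 4), so (147/631) = −(631/147).
Reduce top mod 147: now compute (43/147).
Reciprocity: 43 ≡ 3 and 147 ≡ 3 (mod 4), so (43/147) = −(147/43).
Reduce top mod 43: now compute (18/43).
Pull out 2: since 43 ≡ 3 (mod 8), (2/43) = -1.
Reciprocity: 9 ≡ 1 and 43 ≡ 3 (mod 4), so (9/43) = +(43/9).
Reduce top mod 9: now compute (7/9).
Reciprocity: 7 ≡ 3 and 9 ≡ 1 (mod 4), so (7/9) = +(9/7).
Reduce top mod 7: now compute (2/7).
Pull out 2: since 7 ≡ 7 (mod 8), (2/7) = +1.
Reached (1/7) = 1. Collecting the sign flips along the way, the symbol is -1.

-1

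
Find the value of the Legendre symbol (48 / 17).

-1

First reduce: 48 ≡ 14 (mod 17).
Pull out 2: since 17 ≡ 1 (mod 8), (2/17) = +1.
Reciprocity: 7 ≡ 3 and 17 ≡ 1 (mod 4), so (7/17) = +(17/7).
Reduce top mod 7: now compute (3/7).
Reciprocity: 3 ≡ 3 and 7 ≡ 3 (mod 4), so (3/7) = −(7/3).
Reduce top mod 3: now compute (1/3).
Reached (1/3) = 1. Collecting the sign flips along the way, the symbol is -1.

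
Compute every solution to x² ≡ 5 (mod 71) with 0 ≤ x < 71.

Since 71 ≡ 3 (mod 4), a square root of 5 is 5^((71+1)/4) = 5^18 mod 71.
Repeated squaring: 5^2≡25, 5^4≡57, 5^8≡54, 5^16≡5 (mod 71).
5^18 = 5^(16+2) ≡ 54 (mod 71).
Check: 54² = 2916 ≡ 5 (mod 71). The two roots are 17 and 54.

17, 54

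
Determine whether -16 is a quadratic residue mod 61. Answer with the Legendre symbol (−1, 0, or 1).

Euler's criterion: (-16/61) ≡ 45^30 (mod 61).
45^2 ≡ 12 (mod 61)
45^4 ≡ 22 (mod 61)
45^8 ≡ 57 (mod 61)
45^16 ≡ 16 (mod 61)
45^30 = 45^(16+8+4+2) ≡ 1 (mod 61).
Result is 1, so (-16/61) = 1.

1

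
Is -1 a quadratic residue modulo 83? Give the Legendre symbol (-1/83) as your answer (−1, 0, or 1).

First reduce: -1 ≡ 82 (mod 83).
Pull out 2: since 83 ≡ 3 (mod 8), (2/83) = -1.
Reciprocity: 41 ≡ 1 and 83 ≡ 3 (mod 4), so (41/83) = +(83/41).
Reduce top mod 41: now compute (1/41).
Reached (1/41) = 1. Collecting the sign flips along the way, the symbol is -1.

-1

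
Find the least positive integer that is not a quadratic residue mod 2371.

2

(2/2371) = −1, so 2 is the smallest positive non-residue mod 2371.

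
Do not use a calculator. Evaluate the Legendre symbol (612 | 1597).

1

Pull out 2^2: since 1597 ≡ 5 (mod 8), (2/1597) = -1, so (2/1597)^2 = +1.
Reciprocity: 153 ≡ 1 and 1597 ≡ 1 (mod 4), so (153/1597) = +(1597/153).
Reduce top mod 153: now compute (67/153).
Reciprocity: 67 ≡ 3 and 153 ≡ 1 (mod 4), so (67/153) = +(153/67).
Reduce top mod 67: now compute (19/67).
Reciprocity: 19 ≡ 3 and 67 ≡ 3 (mod 4), so (19/67) = −(67/19).
Reduce top mod 19: now compute (10/19).
Pull out 2: since 19 ≡ 3 (mod 8), (2/19) = -1.
Reciprocity: 5 ≡ 1 and 19 ≡ 3 (mod 4), so (5/19) = +(19/5).
Reduce top mod 5: now compute (4/5).
Pull out 2^2: since 5 ≡ 5 (mod 8), (2/5) = -1, so (2/5)^2 = +1.
Reached (1/5) = 1. Collecting the sign flips along the way, the symbol is +1.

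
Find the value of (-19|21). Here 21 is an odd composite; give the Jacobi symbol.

First reduce: -19 ≡ 2 (mod 21).
Pull out 2: since 21 ≡ 5 (mod 8), (2/21) = -1.
Reached (1/21) = 1. Collecting the sign flips along the way, the symbol is -1.

-1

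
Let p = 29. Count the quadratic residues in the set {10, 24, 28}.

2

(10/29) = -1 → non-residue.
(24/29) = +1 → QR.
(28/29) = +1 → QR.
Total quadratic residues among the 3: 2.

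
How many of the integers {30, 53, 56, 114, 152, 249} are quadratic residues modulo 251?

3

(30/251) = -1 → non-residue.
(53/251) = -1 → non-residue.
(56/251) = -1 → non-residue.
(114/251) = +1 → QR.
(152/251) = +1 → QR.
(249/251) = +1 → QR.
Total quadratic residues among the 6: 3.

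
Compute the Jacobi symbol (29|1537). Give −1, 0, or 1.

Reciprocity: 29 ≡ 1 and 1537 ≡ 1 (mod 4), so (29/1537) = +(1537/29).
Reduce top mod 29: now compute (0/29).
Top reduces to 0: gcd > 1, so the symbol is 0.

0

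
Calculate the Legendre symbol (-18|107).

Euler's criterion: (-18/107) ≡ 89^53 (mod 107).
89^2 ≡ 3 (mod 107)
89^4 ≡ 9 (mod 107)
89^8 ≡ 81 (mod 107)
89^16 ≡ 34 (mod 107)
89^32 ≡ 86 (mod 107)
89^53 = 89^(32+16+4+1) ≡ 1 (mod 107).
Result is 1, so (-18/107) = 1.

1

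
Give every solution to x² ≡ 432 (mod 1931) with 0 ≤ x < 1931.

422, 1509

Since 1931 ≡ 3 (mod 4), a square root of 432 is 432^((1931+1)/4) = 432^483 mod 1931.
Repeated squaring: 432^2≡1248, 432^4≡1118, 432^8≡567, 432^16≡943, 432^32≡989, 432^64≡1035, 432^128≡1451, 432^256≡611 (mod 1931).
432^483 = 432^(256+128+64+32+2+1) ≡ 1509 (mod 1931).
Check: 1509² = 2277081 ≡ 432 (mod 1931). The two roots are 422 and 1509.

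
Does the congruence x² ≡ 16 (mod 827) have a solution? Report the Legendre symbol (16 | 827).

1

Euler's criterion: (16/827) ≡ 16^413 (mod 827).
16^2 ≡ 256 (mod 827)
16^4 ≡ 203 (mod 827)
16^8 ≡ 686 (mod 827)
16^16 ≡ 33 (mod 827)
16^32 ≡ 262 (mod 827)
16^64 ≡ 3 (mod 827)
16^128 ≡ 9 (mod 827)
16^256 ≡ 81 (mod 827)
16^413 = 16^(256+128+16+8+4+1) ≡ 1 (mod 827).
Result is 1, so (16/827) = 1.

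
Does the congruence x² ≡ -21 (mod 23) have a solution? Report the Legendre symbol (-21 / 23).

First reduce: -21 ≡ 2 (mod 23).
Pull out 2: since 23 ≡ 7 (mod 8), (2/23) = +1.
Reached (1/23) = 1. Collecting the sign flips along the way, the symbol is +1.

1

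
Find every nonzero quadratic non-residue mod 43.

2 3 5 7 8 12 18 19 20 22 26 27 28 29 30 32 33 34 37 39 42

Square k = 1,…,21 (k and 43−k give the same square):
1²=1, 2²=4, 3²=9, 4²=16, 5²=25, 6²=36, 7²≡6, 8²≡21, 9²≡38, 10²≡14, 11²≡35, 12²≡15, 13²≡40, 14²≡24, 15²≡10, 16²≡41, 17²≡31, 18²≡23, 19²≡17, 20²≡13, 21²≡11 (mod 43).
The residues are {1, 4, 6, 9, 10, 11, 13, 14, 15, 16, 17, 21, 23, 24, 25, 31, 35, 36, 38, 40, 41}; the non-residues are the remaining 21 nonzero classes.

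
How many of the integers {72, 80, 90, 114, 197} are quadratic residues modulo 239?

4

(72/239) = +1 → QR.
(80/239) = +1 → QR.
(90/239) = +1 → QR.
(114/239) = -1 → non-residue.
(197/239) = +1 → QR.
Total quadratic residues among the 5: 4.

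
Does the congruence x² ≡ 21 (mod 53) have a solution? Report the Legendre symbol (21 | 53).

Reciprocity: 21 ≡ 1 and 53 ≡ 1 (mod 4), so (21/53) = +(53/21).
Reduce top mod 21: now compute (11/21).
Reciprocity: 11 ≡ 3 and 21 ≡ 1 (mod 4), so (11/21) = +(21/11).
Reduce top mod 11: now compute (10/11).
Pull out 2: since 11 ≡ 3 (mod 8), (2/11) = -1.
Reciprocity: 5 ≡ 1 and 11 ≡ 3 (mod 4), so (5/11) = +(11/5).
Reduce top mod 5: now compute (1/5).
Reached (1/5) = 1. Collecting the sign flips along the way, the symbol is -1.

-1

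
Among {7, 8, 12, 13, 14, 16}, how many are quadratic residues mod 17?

(7/17) = -1 → non-residue.
(8/17) = +1 → QR.
(12/17) = -1 → non-residue.
(13/17) = +1 → QR.
(14/17) = -1 → non-residue.
(16/17) = +1 → QR.
Total quadratic residues among the 6: 3.

3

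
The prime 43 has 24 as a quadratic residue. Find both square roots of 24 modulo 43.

14, 29

Since 43 ≡ 3 (mod 4), a square root of 24 is 24^((43+1)/4) = 24^11 mod 43.
Repeated squaring: 24^2≡17, 24^4≡31, 24^8≡15 (mod 43).
24^11 = 24^(8+2+1) ≡ 14 (mod 43).
Check: 14² = 196 ≡ 24 (mod 43). The two roots are 14 and 29.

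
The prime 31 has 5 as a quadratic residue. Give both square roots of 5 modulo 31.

6, 25

Since 31 ≡ 3 (mod 4), a square root of 5 is 5^((31+1)/4) = 5^8 mod 31.
Repeated squaring: 5^2≡25, 5^4≡5, 5^8≡25 (mod 31).
5^8 = 5^(8) ≡ 25 (mod 31).
Check: 25² = 625 ≡ 5 (mod 31). The two roots are 6 and 25.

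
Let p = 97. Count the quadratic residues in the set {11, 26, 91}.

2

(11/97) = +1 → QR.
(26/97) = -1 → non-residue.
(91/97) = +1 → QR.
Total quadratic residues among the 3: 2.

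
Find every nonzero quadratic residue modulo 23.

Square k = 1,…,11 (k and 23−k give the same square):
1²=1, 2²=4, 3²=9, 4²=16, 5²≡2, 6²≡13, 7²≡3, 8²≡18, 9²≡12, 10²≡8, 11²≡6 (mod 23).
So the quadratic residues mod 23 are {1, 2, 3, 4, 6, 8, 9, 12, 13, 16, 18}.

1 2 3 4 6 8 9 12 13 16 18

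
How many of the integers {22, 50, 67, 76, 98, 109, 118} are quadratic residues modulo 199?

(22/199) = -1 → non-residue.
(50/199) = +1 → QR.
(67/199) = -1 → non-residue.
(76/199) = -1 → non-residue.
(98/199) = +1 → QR.
(109/199) = -1 → non-residue.
(118/199) = -1 → non-residue.
Total quadratic residues among the 7: 2.

2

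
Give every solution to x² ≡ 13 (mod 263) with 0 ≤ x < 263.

Since 263 ≡ 3 (mod 4), a square root of 13 is 13^((263+1)/4) = 13^66 mod 263.
Repeated squaring: 13^2≡169, 13^4≡157, 13^8≡190, 13^16≡69, 13^32≡27, 13^64≡203 (mod 263).
13^66 = 13^(64+2) ≡ 117 (mod 263).
Check: 117² = 13689 ≡ 13 (mod 263). The two roots are 117 and 146.

117, 146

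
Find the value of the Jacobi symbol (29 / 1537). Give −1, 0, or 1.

Reciprocity: 29 ≡ 1 and 1537 ≡ 1 (mod 4), so (29/1537) = +(1537/29).
Reduce top mod 29: now compute (0/29).
Top reduces to 0: gcd > 1, so the symbol is 0.

0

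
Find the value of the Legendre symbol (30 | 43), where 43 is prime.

Pull out 2: since 43 ≡ 3 (mod 8), (2/43) = -1.
Reciprocity: 15 ≡ 3 and 43 ≡ 3 (mod 4), so (15/43) = −(43/15).
Reduce top mod 15: now compute (13/15).
Reciprocity: 13 ≡ 1 and 15 ≡ 3 (mod 4), so (13/15) = +(15/13).
Reduce top mod 13: now compute (2/13).
Pull out 2: since 13 ≡ 5 (mod 8), (2/13) = -1.
Reached (1/13) = 1. Collecting the sign flips along the way, the symbol is -1.

-1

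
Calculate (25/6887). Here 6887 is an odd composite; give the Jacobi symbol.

1

Reciprocity: 25 ≡ 1 and 6887 ≡ 3 (mod 4), so (25/6887) = +(6887/25).
Reduce top mod 25: now compute (12/25).
Pull out 2^2: since 25 ≡ 1 (mod 8), (2/25) = +1, so (2/25)^2 = +1.
Reciprocity: 3 ≡ 3 and 25 ≡ 1 (mod 4), so (3/25) = +(25/3).
Reduce top mod 3: now compute (1/3).
Reached (1/3) = 1. Collecting the sign flips along the way, the symbol is +1.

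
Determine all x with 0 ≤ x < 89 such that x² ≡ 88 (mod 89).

34, 55

89 ≡ 1 (mod 4), so we find a root by search.
Trying successive values, 34² = 1156 ≡ 88 (mod 89). The other root is 89 − 34 = 55.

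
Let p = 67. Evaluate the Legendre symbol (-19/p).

-1

First reduce: -19 ≡ 48 (mod 67).
Pull out 2^4: since 67 ≡ 3 (mod 8), (2/67) = -1, so (2/67)^4 = +1.
Reciprocity: 3 ≡ 3 and 67 ≡ 3 (mod 4), so (3/67) = −(67/3).
Reduce top mod 3: now compute (1/3).
Reached (1/3) = 1. Collecting the sign flips along the way, the symbol is -1.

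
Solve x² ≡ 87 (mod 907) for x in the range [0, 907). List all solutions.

Since 907 ≡ 3 (mod 4), a square root of 87 is 87^((907+1)/4) = 87^227 mod 907.
Repeated squaring: 87^2≡313, 87^4≡13, 87^8≡169, 87^16≡444, 87^32≡317, 87^64≡719, 87^128≡878 (mod 907).
87^227 = 87^(128+64+32+2+1) ≡ 359 (mod 907).
Check: 359² = 128881 ≡ 87 (mod 907). The two roots are 359 and 548.

359, 548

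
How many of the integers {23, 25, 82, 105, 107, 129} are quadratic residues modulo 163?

1

(23/163) = -1 → non-residue.
(25/163) = +1 → QR.
(82/163) = -1 → non-residue.
(105/163) = -1 → non-residue.
(107/163) = -1 → non-residue.
(129/163) = -1 → non-residue.
Total quadratic residues among the 6: 1.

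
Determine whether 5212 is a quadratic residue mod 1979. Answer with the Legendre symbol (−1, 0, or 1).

-1

First reduce: 5212 ≡ 1254 (mod 1979).
Pull out 2: since 1979 ≡ 3 (mod 8), (2/1979) = -1.
Reciprocity: 627 ≡ 3 and 1979 ≡ 3 (mod 4), so (627/1979) = −(1979/627).
Reduce top mod 627: now compute (98/627).
Pull out 2: since 627 ≡ 3 (mod 8), (2/627) = -1.
Reciprocity: 49 ≡ 1 and 627 ≡ 3 (mod 4), so (49/627) = +(627/49).
Reduce top mod 49: now compute (39/49).
Reciprocity: 39 ≡ 3 and 49 ≡ 1 (mod 4), so (39/49) = +(49/39).
Reduce top mod 39: now compute (10/39).
Pull out 2: since 39 ≡ 7 (mod 8), (2/39) = +1.
Reciprocity: 5 ≡ 1 and 39 ≡ 3 (mod 4), so (5/39) = +(39/5).
Reduce top mod 5: now compute (4/5).
Pull out 2^2: since 5 ≡ 5 (mod 8), (2/5) = -1, so (2/5)^2 = +1.
Reached (1/5) = 1. Collecting the sign flips along the way, the symbol is -1.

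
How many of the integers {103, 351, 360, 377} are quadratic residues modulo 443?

3

(103/443) = +1 → QR.
(351/443) = +1 → QR.
(360/443) = +1 → QR.
(377/443) = -1 → non-residue.
Total quadratic residues among the 4: 3.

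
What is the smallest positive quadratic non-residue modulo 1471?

(2/1471) = +1, so 2 is a residue.
(3/1471) = −1, so 3 is the smallest positive non-residue mod 1471.

3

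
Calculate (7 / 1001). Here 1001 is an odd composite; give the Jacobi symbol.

0

Reciprocity: 7 ≡ 3 and 1001 ≡ 1 (mod 4), so (7/1001) = +(1001/7).
Reduce top mod 7: now compute (0/7).
Top reduces to 0: gcd > 1, so the symbol is 0.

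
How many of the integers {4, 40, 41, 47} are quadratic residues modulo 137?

1

(4/137) = +1 → QR.
(40/137) = -1 → non-residue.
(41/137) = -1 → non-residue.
(47/137) = -1 → non-residue.
Total quadratic residues among the 4: 1.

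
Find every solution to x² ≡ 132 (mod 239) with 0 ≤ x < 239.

111, 128

Since 239 ≡ 3 (mod 4), a square root of 132 is 132^((239+1)/4) = 132^60 mod 239.
Repeated squaring: 132^2≡216, 132^4≡51, 132^8≡211, 132^16≡67, 132^32≡187 (mod 239).
132^60 = 132^(32+16+8+4) ≡ 128 (mod 239).
Check: 128² = 16384 ≡ 132 (mod 239). The two roots are 111 and 128.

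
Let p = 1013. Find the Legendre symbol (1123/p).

1

First reduce: 1123 ≡ 110 (mod 1013).
Pull out 2: since 1013 ≡ 5 (mod 8), (2/1013) = -1.
Reciprocity: 55 ≡ 3 and 1013 ≡ 1 (mod 4), so (55/1013) = +(1013/55).
Reduce top mod 55: now compute (23/55).
Reciprocity: 23 ≡ 3 and 55 ≡ 3 (mod 4), so (23/55) = −(55/23).
Reduce top mod 23: now compute (9/23).
Reciprocity: 9 ≡ 1 and 23 ≡ 3 (mod 4), so (9/23) = +(23/9).
Reduce top mod 9: now compute (5/9).
Reciprocity: 5 ≡ 1 and 9 ≡ 1 (mod 4), so (5/9) = +(9/5).
Reduce top mod 5: now compute (4/5).
Pull out 2^2: since 5 ≡ 5 (mod 8), (2/5) = -1, so (2/5)^2 = +1.
Reached (1/5) = 1. Collecting the sign flips along the way, the symbol is +1.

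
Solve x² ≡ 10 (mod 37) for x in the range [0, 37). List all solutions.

11, 26

37 ≡ 1 (mod 4), so we find a root by search.
Trying successive values, 11² = 121 ≡ 10 (mod 37). The other root is 37 − 11 = 26.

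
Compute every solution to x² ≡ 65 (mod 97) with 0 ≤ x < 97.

29, 68

97 ≡ 1 (mod 4), so we find a root by search.
Trying successive values, 29² = 841 ≡ 65 (mod 97). The other root is 97 − 29 = 68.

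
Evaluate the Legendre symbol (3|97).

Reciprocity: 3 ≡ 3 and 97 ≡ 1 (mod 4), so (3/97) = +(97/3).
Reduce top mod 3: now compute (1/3).
Reached (1/3) = 1. Collecting the sign flips along the way, the symbol is +1.

1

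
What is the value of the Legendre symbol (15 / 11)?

First reduce: 15 ≡ 4 (mod 11).
Pull out 2^2: since 11 ≡ 3 (mod 8), (2/11) = -1, so (2/11)^2 = +1.
Reached (1/11) = 1. Collecting the sign flips along the way, the symbol is +1.

1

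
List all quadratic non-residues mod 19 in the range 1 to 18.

2, 3, 8, 10, 12, 13, 14, 15, 18

Square k = 1,…,9 (k and 19−k give the same square):
1²=1, 2²=4, 3²=9, 4²=16, 5²≡6, 6²≡17, 7²≡11, 8²≡7, 9²≡5 (mod 19).
The residues are {1, 4, 5, 6, 7, 9, 11, 16, 17}; the non-residues are the remaining 9 nonzero classes.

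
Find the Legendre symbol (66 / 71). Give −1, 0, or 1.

Euler's criterion: (66/71) ≡ 66^35 (mod 71).
66^2 ≡ 25 (mod 71)
66^4 ≡ 57 (mod 71)
66^8 ≡ 54 (mod 71)
66^16 ≡ 5 (mod 71)
66^32 ≡ 25 (mod 71)
66^35 = 66^(32+2+1) ≡ 70 (mod 71).
Result is 70 ≡ −1, so (66/71) = −1.

-1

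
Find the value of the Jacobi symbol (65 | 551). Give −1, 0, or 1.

Reciprocity: 65 ≡ 1 and 551 ≡ 3 (mod 4), so (65/551) = +(551/65).
Reduce top mod 65: now compute (31/65).
Reciprocity: 31 ≡ 3 and 65 ≡ 1 (mod 4), so (31/65) = +(65/31).
Reduce top mod 31: now compute (3/31).
Reciprocity: 3 ≡ 3 and 31 ≡ 3 (mod 4), so (3/31) = −(31/3).
Reduce top mod 3: now compute (1/3).
Reached (1/3) = 1. Collecting the sign flips along the way, the symbol is -1.

-1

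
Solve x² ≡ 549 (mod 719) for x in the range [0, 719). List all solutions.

286, 433

Since 719 ≡ 3 (mod 4), a square root of 549 is 549^((719+1)/4) = 549^180 mod 719.
Repeated squaring: 549^2≡140, 549^4≡187, 549^8≡457, 549^16≡339, 549^32≡600, 549^64≡500, 549^128≡507 (mod 719).
549^180 = 549^(128+32+16+4) ≡ 433 (mod 719).
Check: 433² = 187489 ≡ 549 (mod 719). The two roots are 286 and 433.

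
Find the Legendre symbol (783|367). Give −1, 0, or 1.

Euler's criterion: (783/367) ≡ 49^183 (mod 367).
49^2 ≡ 199 (mod 367)
49^4 ≡ 332 (mod 367)
49^8 ≡ 124 (mod 367)
49^16 ≡ 329 (mod 367)
49^32 ≡ 343 (mod 367)
49^64 ≡ 209 (mod 367)
49^128 ≡ 8 (mod 367)
49^183 = 49^(128+32+16+4+2+1) ≡ 1 (mod 367).
Result is 1, so (783/367) = 1.

1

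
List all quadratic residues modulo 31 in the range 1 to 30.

Square k = 1,…,15 (k and 31−k give the same square):
1²=1, 2²=4, 3²=9, 4²=16, 5²=25, 6²≡5, 7²≡18, 8²≡2, 9²≡19, 10²≡7, 11²≡28, 12²≡20, 13²≡14, 14²≡10, 15²≡8 (mod 31).
So the quadratic residues mod 31 are {1, 2, 4, 5, 7, 8, 9, 10, 14, 16, 18, 19, 20, 25, 28}.

1,2,4,5,7,8,9,10,14,16,18,19,20,25,28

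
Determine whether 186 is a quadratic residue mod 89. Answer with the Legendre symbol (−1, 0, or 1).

Euler's criterion: (186/89) ≡ 8^44 (mod 89).
8^2 ≡ 64 (mod 89)
8^4 ≡ 2 (mod 89)
8^8 ≡ 4 (mod 89)
8^16 ≡ 16 (mod 89)
8^32 ≡ 78 (mod 89)
8^44 = 8^(32+8+4) ≡ 1 (mod 89).
Result is 1, so (186/89) = 1.

1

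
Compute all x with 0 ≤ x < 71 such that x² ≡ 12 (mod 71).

15, 56

Since 71 ≡ 3 (mod 4), a square root of 12 is 12^((71+1)/4) = 12^18 mod 71.
Repeated squaring: 12^2≡2, 12^4≡4, 12^8≡16, 12^16≡43 (mod 71).
12^18 = 12^(16+2) ≡ 15 (mod 71).
Check: 15² = 225 ≡ 12 (mod 71). The two roots are 15 and 56.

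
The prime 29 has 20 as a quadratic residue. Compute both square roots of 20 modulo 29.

7, 22

29 ≡ 1 (mod 4), so we find a root by search.
Trying successive values, 7² = 49 ≡ 20 (mod 29). The other root is 29 − 7 = 22.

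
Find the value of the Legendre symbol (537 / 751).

Euler's criterion: (537/751) ≡ 537^375 (mod 751).
537^2 ≡ 736 (mod 751)
537^4 ≡ 225 (mod 751)
537^8 ≡ 308 (mod 751)
537^16 ≡ 238 (mod 751)
537^32 ≡ 319 (mod 751)
537^64 ≡ 376 (mod 751)
537^128 ≡ 188 (mod 751)
537^256 ≡ 47 (mod 751)
537^375 = 537^(256+64+32+16+4+2+1) ≡ 750 (mod 751).
Result is 750 ≡ −1, so (537/751) = −1.

-1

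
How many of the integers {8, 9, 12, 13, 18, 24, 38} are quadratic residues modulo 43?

4

(8/43) = -1 → non-residue.
(9/43) = +1 → QR.
(12/43) = -1 → non-residue.
(13/43) = +1 → QR.
(18/43) = -1 → non-residue.
(24/43) = +1 → QR.
(38/43) = +1 → QR.
Total quadratic residues among the 7: 4.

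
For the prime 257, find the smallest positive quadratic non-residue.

(2/257) = +1, so 2 is a residue.
(3/257) = −1, so 3 is the smallest positive non-residue mod 257.

3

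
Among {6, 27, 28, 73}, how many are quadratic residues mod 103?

(6/103) = -1 → non-residue.
(27/103) = -1 → non-residue.
(28/103) = +1 → QR.
(73/103) = -1 → non-residue.
Total quadratic residues among the 4: 1.

1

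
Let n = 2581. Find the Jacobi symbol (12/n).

Pull out 2^2: since 2581 ≡ 5 (mod 8), (2/2581) = -1, so (2/2581)^2 = +1.
Reciprocity: 3 ≡ 3 and 2581 ≡ 1 (mod 4), so (3/2581) = +(2581/3).
Reduce top mod 3: now compute (1/3).
Reached (1/3) = 1. Collecting the sign flips along the way, the symbol is +1.

1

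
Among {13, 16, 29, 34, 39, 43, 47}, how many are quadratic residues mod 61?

5

(13/61) = +1 → QR.
(16/61) = +1 → QR.
(29/61) = -1 → non-residue.
(34/61) = +1 → QR.
(39/61) = +1 → QR.
(43/61) = -1 → non-residue.
(47/61) = +1 → QR.
Total quadratic residues among the 7: 5.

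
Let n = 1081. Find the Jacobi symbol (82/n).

-1

Pull out 2: since 1081 ≡ 1 (mod 8), (2/1081) = +1.
Reciprocity: 41 ≡ 1 and 1081 ≡ 1 (mod 4), so (41/1081) = +(1081/41).
Reduce top mod 41: now compute (15/41).
Reciprocity: 15 ≡ 3 and 41 ≡ 1 (mod 4), so (15/41) = +(41/15).
Reduce top mod 15: now compute (11/15).
Reciprocity: 11 ≡ 3 and 15 ≡ 3 (mod 4), so (11/15) = −(15/11).
Reduce top mod 11: now compute (4/11).
Pull out 2^2: since 11 ≡ 3 (mod 8), (2/11) = -1, so (2/11)^2 = +1.
Reached (1/11) = 1. Collecting the sign flips along the way, the symbol is -1.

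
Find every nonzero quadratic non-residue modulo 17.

3,5,6,7,10,11,12,14

Square k = 1,…,8 (k and 17−k give the same square):
1²=1, 2²=4, 3²=9, 4²=16, 5²≡8, 6²≡2, 7²≡15, 8²≡13 (mod 17).
The residues are {1, 2, 4, 8, 9, 13, 15, 16}; the non-residues are the remaining 8 nonzero classes.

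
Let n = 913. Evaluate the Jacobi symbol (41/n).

-1

Reciprocity: 41 ≡ 1 and 913 ≡ 1 (mod 4), so (41/913) = +(913/41).
Reduce top mod 41: now compute (11/41).
Reciprocity: 11 ≡ 3 and 41 ≡ 1 (mod 4), so (11/41) = +(41/11).
Reduce top mod 11: now compute (8/11).
Pull out 2^3: since 11 ≡ 3 (mod 8), (2/11) = -1, so (2/11)^3 = -1.
Reached (1/11) = 1. Collecting the sign flips along the way, the symbol is -1.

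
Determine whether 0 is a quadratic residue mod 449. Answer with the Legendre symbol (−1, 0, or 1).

Top reduces to 0: gcd > 1, so the symbol is 0.

0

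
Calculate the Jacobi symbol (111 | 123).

Reciprocity: 111 ≡ 3 and 123 ≡ 3 (mod 4), so (111/123) = −(123/111).
Reduce top mod 111: now compute (12/111).
Pull out 2^2: since 111 ≡ 7 (mod 8), (2/111) = +1, so (2/111)^2 = +1.
Reciprocity: 3 ≡ 3 and 111 ≡ 3 (mod 4), so (3/111) = −(111/3).
Reduce top mod 3: now compute (0/3).
Top reduces to 0: gcd > 1, so the symbol is 0.

0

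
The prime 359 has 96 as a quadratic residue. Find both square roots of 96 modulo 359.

Since 359 ≡ 3 (mod 4), a square root of 96 is 96^((359+1)/4) = 96^90 mod 359.
Repeated squaring: 96^2≡241, 96^4≡282, 96^8≡185, 96^16≡120, 96^32≡40, 96^64≡164 (mod 359).
96^90 = 96^(64+16+8+2) ≡ 182 (mod 359).
Check: 182² = 33124 ≡ 96 (mod 359). The two roots are 177 and 182.

177, 182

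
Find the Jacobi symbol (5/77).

Reciprocity: 5 ≡ 1 and 77 ≡ 1 (mod 4), so (5/77) = +(77/5).
Reduce top mod 5: now compute (2/5).
Pull out 2: since 5 ≡ 5 (mod 8), (2/5) = -1.
Reached (1/5) = 1. Collecting the sign flips along the way, the symbol is -1.

-1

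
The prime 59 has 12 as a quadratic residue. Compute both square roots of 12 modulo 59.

Since 59 ≡ 3 (mod 4), a square root of 12 is 12^((59+1)/4) = 12^15 mod 59.
Repeated squaring: 12^2≡26, 12^4≡27, 12^8≡21 (mod 59).
12^15 = 12^(8+4+2+1) ≡ 22 (mod 59).
Check: 22² = 484 ≡ 12 (mod 59). The two roots are 22 and 37.

22, 37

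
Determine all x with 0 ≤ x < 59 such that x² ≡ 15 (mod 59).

Since 59 ≡ 3 (mod 4), a square root of 15 is 15^((59+1)/4) = 15^15 mod 59.
Repeated squaring: 15^2≡48, 15^4≡3, 15^8≡9 (mod 59).
15^15 = 15^(8+4+2+1) ≡ 29 (mod 59).
Check: 29² = 841 ≡ 15 (mod 59). The two roots are 29 and 30.

29, 30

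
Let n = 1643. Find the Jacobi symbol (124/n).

Pull out 2^2: since 1643 ≡ 3 (mod 8), (2/1643) = -1, so (2/1643)^2 = +1.
Reciprocity: 31 ≡ 3 and 1643 ≡ 3 (mod 4), so (31/1643) = −(1643/31).
Reduce top mod 31: now compute (0/31).
Top reduces to 0: gcd > 1, so the symbol is 0.

0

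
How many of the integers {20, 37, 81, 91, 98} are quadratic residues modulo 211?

3

(20/211) = +1 → QR.
(37/211) = +1 → QR.
(81/211) = +1 → QR.
(91/211) = -1 → non-residue.
(98/211) = -1 → non-residue.
Total quadratic residues among the 5: 3.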